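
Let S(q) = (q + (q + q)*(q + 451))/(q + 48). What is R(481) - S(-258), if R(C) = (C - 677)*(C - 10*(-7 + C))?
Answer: 29200099/35 ≈ 8.3429e+5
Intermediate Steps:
S(q) = (q + 2*q*(451 + q))/(48 + q) (S(q) = (q + (2*q)*(451 + q))/(48 + q) = (q + 2*q*(451 + q))/(48 + q))
R(C) = (-677 + C)*(70 - 9*C) (R(C) = (-677 + C)*(C + (70 - 10*C)) = (-677 + C)*(70 - 9*C))
R(481) - S(-258) = (-47390 - 9*481**2 + 6163*481) - (-258)*(903 + 2*(-258))/(48 - 258) = (-47390 - 9*231361 + 2964403) - (-258)*(903 - 516)/(-210) = (-47390 - 2082249 + 2964403) - (-258)*(-1)*387/210 = 834764 - 1*16641/35 = 834764 - 16641/35 = 29200099/35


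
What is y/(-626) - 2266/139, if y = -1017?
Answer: -1277153/87014 ≈ -14.678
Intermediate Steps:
y/(-626) - 2266/139 = -1017/(-626) - 2266/139 = -1017*(-1/626) - 2266*1/139 = 1017/626 - 2266/139 = -1277153/87014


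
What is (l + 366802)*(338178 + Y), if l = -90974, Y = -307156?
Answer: 8556736216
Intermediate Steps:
(l + 366802)*(338178 + Y) = (-90974 + 366802)*(338178 - 307156) = 275828*31022 = 8556736216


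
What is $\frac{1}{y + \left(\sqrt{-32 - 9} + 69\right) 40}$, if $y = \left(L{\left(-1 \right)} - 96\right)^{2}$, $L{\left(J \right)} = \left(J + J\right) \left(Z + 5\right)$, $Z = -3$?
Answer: $\frac{319}{4072080} - \frac{i \sqrt{41}}{4072080} \approx 7.8338 \cdot 10^{-5} - 1.5724 \cdot 10^{-6} i$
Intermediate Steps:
$L{\left(J \right)} = 4 J$ ($L{\left(J \right)} = \left(J + J\right) \left(-3 + 5\right) = 2 J 2 = 4 J$)
$y = 10000$ ($y = \left(4 \left(-1\right) - 96\right)^{2} = \left(-4 - 96\right)^{2} = \left(-100\right)^{2} = 10000$)
$\frac{1}{y + \left(\sqrt{-32 - 9} + 69\right) 40} = \frac{1}{10000 + \left(\sqrt{-32 - 9} + 69\right) 40} = \frac{1}{10000 + \left(\sqrt{-41} + 69\right) 40} = \frac{1}{10000 + \left(i \sqrt{41} + 69\right) 40} = \frac{1}{10000 + \left(69 + i \sqrt{41}\right) 40} = \frac{1}{10000 + \left(2760 + 40 i \sqrt{41}\right)} = \frac{1}{12760 + 40 i \sqrt{41}}$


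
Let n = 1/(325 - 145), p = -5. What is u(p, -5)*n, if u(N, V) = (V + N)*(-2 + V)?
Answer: 7/18 ≈ 0.38889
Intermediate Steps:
n = 1/180 ≈ 0.0055556
u(N, V) = (-2 + V)*(N + V) (u(N, V) = (N + V)*(-2 + V) = (-2 + V)*(N + V))
u(p, -5)*n = ((-5)² - 2*(-5) - 2*(-5) - 5*(-5))*(1/180) = (25 + 10 + 10 + 25)*(1/180) = 70*(1/180) = 7/18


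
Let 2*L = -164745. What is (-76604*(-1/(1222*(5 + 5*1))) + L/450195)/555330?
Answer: 1116004861/101836098861900 ≈ 1.0959e-5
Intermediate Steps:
L = -164745/2 (L = (½)*(-164745) = -164745/2 ≈ -82373.)
(-76604*(-1/(1222*(5 + 5*1))) + L/450195)/555330 = (-76604*(-1/(1222*(5 + 5*1))) - 164745/2/450195)/555330 = (-76604*(-1/(1222*(5 + 5))) - 164745/2*1/450195)*(1/555330) = (-76604/((-1222*10)) - 10983/60026)*(1/555330) = (-76604/(-12220) - 10983/60026)*(1/555330) = (-76604*(-1/12220) - 10983/60026)*(1/555330) = (19151/3055 - 10983/60026)*(1/555330) = (1116004861/183379430)*(1/555330) = 1116004861/101836098861900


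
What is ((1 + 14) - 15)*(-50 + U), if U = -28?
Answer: 0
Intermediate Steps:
((1 + 14) - 15)*(-50 + U) = ((1 + 14) - 15)*(-50 - 28) = (15 - 15)*(-78) = 0*(-78) = 0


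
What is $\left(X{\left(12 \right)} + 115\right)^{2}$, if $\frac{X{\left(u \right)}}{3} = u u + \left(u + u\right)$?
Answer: $383161$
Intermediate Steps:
$X{\left(u \right)} = 3 u^{2} + 6 u$ ($X{\left(u \right)} = 3 \left(u u + \left(u + u\right)\right) = 3 \left(u^{2} + 2 u\right) = 3 u^{2} + 6 u$)
$\left(X{\left(12 \right)} + 115\right)^{2} = \left(3 \cdot 12 \left(2 + 12\right) + 115\right)^{2} = \left(3 \cdot 12 \cdot 14 + 115\right)^{2} = \left(504 + 115\right)^{2} = 619^{2} = 383161$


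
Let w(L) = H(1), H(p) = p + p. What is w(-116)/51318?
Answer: 1/25659 ≈ 3.8973e-5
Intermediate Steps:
H(p) = 2*p
w(L) = 2 (w(L) = 2*1 = 2)
w(-116)/51318 = 2/51318 = 2*(1/51318) = 1/25659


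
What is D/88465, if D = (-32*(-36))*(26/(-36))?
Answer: -64/6805 ≈ -0.0094049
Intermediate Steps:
D = -832 (D = 1152*(26*(-1/36)) = 1152*(-13/18) = -832)
D/88465 = -832/88465 = -832*1/88465 = -64/6805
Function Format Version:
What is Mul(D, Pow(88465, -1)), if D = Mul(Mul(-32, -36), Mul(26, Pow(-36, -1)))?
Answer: Rational(-64, 6805) ≈ -0.0094049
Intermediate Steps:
D = -832 (D = Mul(1152, Mul(26, Rational(-1, 36))) = Mul(1152, Rational(-13, 18)) = -832)
Mul(D, Pow(88465, -1)) = Mul(-832, Pow(88465, -1)) = Mul(-832, Rational(1, 88465)) = Rational(-64, 6805)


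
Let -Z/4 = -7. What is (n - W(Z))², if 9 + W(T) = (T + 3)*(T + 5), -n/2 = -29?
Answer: 913936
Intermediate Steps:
Z = 28 (Z = -4*(-7) = 28)
n = 58 (n = -2*(-29) = 58)
W(T) = -9 + (3 + T)*(5 + T) (W(T) = -9 + (T + 3)*(T + 5) = -9 + (3 + T)*(5 + T))
(n - W(Z))² = (58 - (6 + 28² + 8*28))² = (58 - (6 + 784 + 224))² = (58 - 1*1014)² = (58 - 1014)² = (-956)² = 913936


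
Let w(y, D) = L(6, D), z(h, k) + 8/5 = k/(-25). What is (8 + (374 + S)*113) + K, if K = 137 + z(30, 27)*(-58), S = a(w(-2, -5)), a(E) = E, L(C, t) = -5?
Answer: 1049936/25 ≈ 41997.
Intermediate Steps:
z(h, k) = -8/5 - k/25 (z(h, k) = -8/5 + k/(-25) = -8/5 + k*(-1/25) = -8/5 - k/25)
w(y, D) = -5
S = -5
K = 7311/25 (K = 137 + (-8/5 - 1/25*27)*(-58) = 137 + (-8/5 - 27/25)*(-58) = 137 - 67/25*(-58) = 137 + 3886/25 = 7311/25 ≈ 292.44)
(8 + (374 + S)*113) + K = (8 + (374 - 5)*113) + 7311/25 = (8 + 369*113) + 7311/25 = (8 + 41697) + 7311/25 = 41705 + 7311/25 = 1049936/25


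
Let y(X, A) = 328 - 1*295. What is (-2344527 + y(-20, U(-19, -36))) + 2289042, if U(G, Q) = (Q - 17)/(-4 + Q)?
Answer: -55452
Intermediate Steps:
U(G, Q) = (-17 + Q)/(-4 + Q)
y(X, A) = 33 (y(X, A) = 328 - 295 = 33)
(-2344527 + y(-20, U(-19, -36))) + 2289042 = (-2344527 + 33) + 2289042 = -2344494 + 2289042 = -55452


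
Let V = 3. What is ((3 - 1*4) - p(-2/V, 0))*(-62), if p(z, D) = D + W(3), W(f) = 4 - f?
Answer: 124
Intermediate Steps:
p(z, D) = 1 + D (p(z, D) = D + (4 - 1*3) = D + (4 - 3) = D + 1 = 1 + D)
((3 - 1*4) - p(-2/V, 0))*(-62) = ((3 - 1*4) - (1 + 0))*(-62) = ((3 - 4) - 1*1)*(-62) = (-1 - 1)*(-62) = -2*(-62) = 124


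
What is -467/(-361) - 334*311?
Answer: -37498047/361 ≈ -1.0387e+5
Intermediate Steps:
-467/(-361) - 334*311 = -467*(-1/361) - 103874 = 467/361 - 103874 = -37498047/361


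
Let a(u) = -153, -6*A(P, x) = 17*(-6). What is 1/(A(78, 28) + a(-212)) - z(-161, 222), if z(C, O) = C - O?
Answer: 52087/136 ≈ 382.99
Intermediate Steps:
A(P, x) = 17 (A(P, x) = -17*(-6)/6 = -⅙*(-102) = 17)
1/(A(78, 28) + a(-212)) - z(-161, 222) = 1/(17 - 153) - (-161 - 1*222) = 1/(-136) - (-161 - 222) = -1/136 - 1*(-383) = -1/136 + 383 = 52087/136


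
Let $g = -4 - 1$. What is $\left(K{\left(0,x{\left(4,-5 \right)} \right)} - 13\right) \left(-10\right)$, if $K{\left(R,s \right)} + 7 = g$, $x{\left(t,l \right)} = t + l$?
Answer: $250$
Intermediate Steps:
$x{\left(t,l \right)} = l + t$
$g = -5$ ($g = -4 - 1 = -5$)
$K{\left(R,s \right)} = -12$ ($K{\left(R,s \right)} = -7 - 5 = -12$)
$\left(K{\left(0,x{\left(4,-5 \right)} \right)} - 13\right) \left(-10\right) = \left(-12 - 13\right) \left(-10\right) = \left(-25\right) \left(-10\right) = 250$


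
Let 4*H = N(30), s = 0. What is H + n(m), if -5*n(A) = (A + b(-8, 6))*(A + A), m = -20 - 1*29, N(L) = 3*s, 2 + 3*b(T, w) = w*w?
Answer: -11074/15 ≈ -738.27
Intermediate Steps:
b(T, w) = -2/3 + w**2/3 (b(T, w) = -2/3 + (w*w)/3 = -2/3 + w**2/3)
N(L) = 0 (N(L) = 3*0 = 0)
m = -49 (m = -20 - 29 = -49)
H = 0 (H = (1/4)*0 = 0)
n(A) = -2*A*(34/3 + A)/5 (n(A) = -(A + (-2/3 + (1/3)*6**2))*(A + A)/5 = -(A + (-2/3 + (1/3)*36))*2*A/5 = -(A + (-2/3 + 12))*2*A/5 = -(A + 34/3)*2*A/5 = -(34/3 + A)*2*A/5 = -2*A*(34/3 + A)/5)
H + n(m) = 0 - 2/15*(-49)*(34 + 3*(-49)) = 0 - 2/15*(-49)*(34 - 147) = 0 - 2/15*(-49)*(-113) = 0 - 11074/15 = -11074/15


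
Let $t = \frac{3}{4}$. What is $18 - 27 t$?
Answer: $- \frac{9}{4} \approx -2.25$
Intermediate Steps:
$t = \frac{3}{4}$ ($t = 3 \cdot \frac{1}{4} = \frac{3}{4} \approx 0.75$)
$18 - 27 t = 18 - \frac{81}{4} = - \frac{9}{4}$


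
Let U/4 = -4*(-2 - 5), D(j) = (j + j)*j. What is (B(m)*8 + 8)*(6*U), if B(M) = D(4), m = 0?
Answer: 177408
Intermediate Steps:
D(j) = 2*j² (D(j) = (2*j)*j = 2*j²)
B(M) = 32 (B(M) = 2*4² = 2*16 = 32)
U = 112 (U = 4*(-4*(-2 - 5)) = 4*(-4*(-7)) = 4*28 = 112)
(B(m)*8 + 8)*(6*U) = (32*8 + 8)*(6*112) = (256 + 8)*672 = 264*672 = 177408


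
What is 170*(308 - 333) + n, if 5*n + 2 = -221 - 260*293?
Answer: -97653/5 ≈ -19531.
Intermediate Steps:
n = -76403/5 (n = -⅖ + (-221 - 260*293)/5 = -⅖ + (-221 - 76180)/5 = -⅖ + (⅕)*(-76401) = -⅖ - 76401/5 = -76403/5 ≈ -15281.)
170*(308 - 333) + n = 170*(308 - 333) - 76403/5 = 170*(-25) - 76403/5 = -4250 - 76403/5 = -97653/5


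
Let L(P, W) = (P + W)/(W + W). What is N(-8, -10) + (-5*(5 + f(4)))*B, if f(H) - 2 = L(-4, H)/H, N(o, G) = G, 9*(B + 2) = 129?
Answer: -1325/3 ≈ -441.67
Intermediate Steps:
B = 37/3 (B = -2 + (1/9)*129 = -2 + 43/3 = 37/3 ≈ 12.333)
L(P, W) = (P + W)/(2*W) (L(P, W) = (P + W)/((2*W)) = (P + W)*(1/(2*W)) = (P + W)/(2*W))
f(H) = 2 + (-4 + H)/(2*H**2) (f(H) = 2 + ((-4 + H)/(2*H))/H = 2 + (-4 + H)/(2*H**2))
N(-8, -10) + (-5*(5 + f(4)))*B = -10 - 5*(5 + (2 + (1/2)/4 - 2/4**2))*(37/3) = -10 - 5*(5 + (2 + (1/2)*(1/4) - 2*1/16))*(37/3) = -10 - 5*(5 + (2 + 1/8 - 1/8))*(37/3) = -10 - 5*(5 + 2)*(37/3) = -10 - 5*7*(37/3) = -10 - 35*37/3 = -10 - 1295/3 = -1325/3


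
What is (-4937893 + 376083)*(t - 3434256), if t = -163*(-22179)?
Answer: -825327227010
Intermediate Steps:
t = 3615177
(-4937893 + 376083)*(t - 3434256) = (-4937893 + 376083)*(3615177 - 3434256) = -4561810*180921 = -825327227010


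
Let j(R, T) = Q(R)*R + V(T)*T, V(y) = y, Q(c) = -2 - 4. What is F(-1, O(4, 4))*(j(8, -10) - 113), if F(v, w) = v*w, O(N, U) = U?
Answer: 244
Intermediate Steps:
Q(c) = -6
j(R, T) = T**2 - 6*R (j(R, T) = -6*R + T*T = -6*R + T**2 = T**2 - 6*R)
F(-1, O(4, 4))*(j(8, -10) - 113) = (-1*4)*(((-10)**2 - 6*8) - 113) = -4*((100 - 48) - 113) = -4*(52 - 113) = -4*(-61) = 244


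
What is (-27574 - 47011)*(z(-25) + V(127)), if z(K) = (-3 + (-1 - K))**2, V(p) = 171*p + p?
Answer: -1662126725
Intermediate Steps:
V(p) = 172*p
z(K) = (-4 - K)**2
(-27574 - 47011)*(z(-25) + V(127)) = (-27574 - 47011)*((4 - 25)**2 + 172*127) = -74585*((-21)**2 + 21844) = -74585*(441 + 21844) = -74585*22285 = -1662126725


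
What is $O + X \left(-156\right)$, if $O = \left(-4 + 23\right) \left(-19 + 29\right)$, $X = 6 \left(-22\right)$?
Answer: $20782$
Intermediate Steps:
$X = -132$
$O = 190$ ($O = 19 \cdot 10 = 190$)
$O + X \left(-156\right) = 190 - -20592 = 190 + 20592 = 20782$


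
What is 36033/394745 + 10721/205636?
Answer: 11641743133/81173782820 ≈ 0.14342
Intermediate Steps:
36033/394745 + 10721/205636 = 11641743133/81173782820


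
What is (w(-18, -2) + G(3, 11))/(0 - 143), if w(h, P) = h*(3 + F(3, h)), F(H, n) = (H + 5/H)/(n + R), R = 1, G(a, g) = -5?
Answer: 919/2431 ≈ 0.37803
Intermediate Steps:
F(H, n) = (H + 5/H)/(1 + n) (F(H, n) = (H + 5/H)/(n + 1) = (H + 5/H)/(1 + n))
w(h, P) = h*(3 + 14/(3*(1 + h))) (w(h, P) = h*(3 + (5 + 3²)/(3*(1 + h))) = h*(3 + (5 + 9)/(3*(1 + h))) = h*(3 + (⅓)*14/(1 + h)) = h*(3 + 14/(3*(1 + h))))
(w(-18, -2) + G(3, 11))/(0 - 143) = ((⅓)*(-18)*(23 + 9*(-18))/(1 - 18) - 5)/(0 - 143) = ((⅓)*(-18)*(23 - 162)/(-17) - 5)/(-143) = ((⅓)*(-18)*(-1/17)*(-139) - 5)*(-1/143) = (-834/17 - 5)*(-1/143) = -919/17*(-1/143) = 919/2431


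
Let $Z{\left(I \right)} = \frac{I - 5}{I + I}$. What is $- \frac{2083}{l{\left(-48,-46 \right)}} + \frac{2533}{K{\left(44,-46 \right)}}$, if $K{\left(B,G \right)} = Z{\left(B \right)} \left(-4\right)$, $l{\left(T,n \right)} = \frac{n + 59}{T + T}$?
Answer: $\frac{544178}{39} \approx 13953.0$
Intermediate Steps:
$l{\left(T,n \right)} = \frac{59 + n}{2 T}$
$Z{\left(I \right)} = \frac{-5 + I}{2 I}$
$K{\left(B,G \right)} = - \frac{2 \left(-5 + B\right)}{B}$ ($K{\left(B,G \right)} = \frac{-5 + B}{2 B} \left(-4\right) = - \frac{2 \left(-5 + B\right)}{B}$)
$- \frac{2083}{l{\left(-48,-46 \right)}} + \frac{2533}{K{\left(44,-46 \right)}} = - \frac{2083}{\frac{1}{2} \frac{1}{-48} \left(59 - 46\right)} + \frac{2533}{-2 + \frac{10}{44}} = - \frac{2083}{\frac{1}{2} \left(- \frac{1}{48}\right) 13} + \frac{2533}{-2 + 10 \cdot \frac{1}{44}} = - \frac{2083}{- \frac{13}{96}} + \frac{2533}{-2 + \frac{5}{22}} = \left(-2083\right) \left(- \frac{96}{13}\right) + \frac{2533}{- \frac{39}{22}} = \frac{199968}{13} + 2533 \left(- \frac{22}{39}\right) = \frac{199968}{13} - \frac{55726}{39} = \frac{544178}{39}$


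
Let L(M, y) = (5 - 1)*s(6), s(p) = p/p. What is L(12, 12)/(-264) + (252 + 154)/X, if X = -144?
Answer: -2245/792 ≈ -2.8346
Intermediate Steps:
s(p) = 1
L(M, y) = 4 (L(M, y) = (5 - 1)*1 = 4*1 = 4)
L(12, 12)/(-264) + (252 + 154)/X = 4/(-264) + (252 + 154)/(-144) = 4*(-1/264) + 406*(-1/144) = -1/66 - 203/72 = -2245/792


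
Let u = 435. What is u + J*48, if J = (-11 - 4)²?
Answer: 11235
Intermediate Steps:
J = 225 (J = (-15)² = 225)
u + J*48 = 435 + 225*48 = 435 + 10800 = 11235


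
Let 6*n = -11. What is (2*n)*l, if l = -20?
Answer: 220/3 ≈ 73.333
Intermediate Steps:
n = -11/6 (n = (⅙)*(-11) = -11/6 ≈ -1.8333)
(2*n)*l = (2*(-11/6))*(-20) = -11/3*(-20) = 220/3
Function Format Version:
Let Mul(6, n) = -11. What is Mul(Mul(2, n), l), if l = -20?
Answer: Rational(220, 3) ≈ 73.333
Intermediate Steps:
n = Rational(-11, 6) (n = Mul(Rational(1, 6), -11) = Rational(-11, 6) ≈ -1.8333)
Mul(Mul(2, n), l) = Mul(Mul(2, Rational(-11, 6)), -20) = Mul(Rational(-11, 3), -20) = Rational(220, 3)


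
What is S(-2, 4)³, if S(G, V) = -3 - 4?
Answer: -343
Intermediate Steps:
S(G, V) = -7
S(-2, 4)³ = (-7)³ = -343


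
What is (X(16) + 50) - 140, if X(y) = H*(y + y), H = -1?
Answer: -122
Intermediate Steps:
X(y) = -2*y (X(y) = -(y + y) = -2*y)
(X(16) + 50) - 140 = (-2*16 + 50) - 140 = (-32 + 50) - 140 = 18 - 140 = -122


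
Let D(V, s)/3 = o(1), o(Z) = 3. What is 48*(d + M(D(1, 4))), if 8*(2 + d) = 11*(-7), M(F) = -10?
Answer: -1038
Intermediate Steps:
D(V, s) = 9 (D(V, s) = 3*3 = 9)
d = -93/8 (d = -2 + (11*(-7))/8 = -2 + (⅛)*(-77) = -2 - 77/8 = -93/8 ≈ -11.625)
48*(d + M(D(1, 4))) = 48*(-93/8 - 10) = 48*(-173/8) = -1038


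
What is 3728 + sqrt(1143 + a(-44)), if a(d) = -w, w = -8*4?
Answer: 3728 + 5*sqrt(47) ≈ 3762.3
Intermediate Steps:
w = -32
a(d) = 32 (a(d) = -1*(-32) = 32)
3728 + sqrt(1143 + a(-44)) = 3728 + sqrt(1143 + 32) = 3728 + sqrt(1175) = 3728 + 5*sqrt(47)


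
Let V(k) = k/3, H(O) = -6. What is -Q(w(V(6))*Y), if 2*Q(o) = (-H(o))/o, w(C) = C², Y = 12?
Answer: -1/16 ≈ -0.062500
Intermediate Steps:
V(k) = k/3 (V(k) = k*(⅓) = k/3)
Q(o) = 3/o (Q(o) = ((-1*(-6))/o)/2 = (6/o)/2 = 3/o)
-Q(w(V(6))*Y) = -3/(((⅓)*6)²*12) = -3/(2²*12) = -3/(4*12) = -3/48 = -1*1/16 = -1/16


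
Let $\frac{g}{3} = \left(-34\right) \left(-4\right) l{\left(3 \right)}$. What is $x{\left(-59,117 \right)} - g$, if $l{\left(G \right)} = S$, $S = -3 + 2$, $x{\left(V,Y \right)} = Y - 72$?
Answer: $453$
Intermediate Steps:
$x{\left(V,Y \right)} = -72 + Y$
$S = -1$
$l{\left(G \right)} = -1$
$g = -408$ ($g = 3 \left(-34\right) \left(-4\right) \left(-1\right) = 3 \cdot 136 \left(-1\right) = 3 \left(-136\right) = -408$)
$x{\left(-59,117 \right)} - g = \left(-72 + 117\right) - -408 = 45 + 408 = 453$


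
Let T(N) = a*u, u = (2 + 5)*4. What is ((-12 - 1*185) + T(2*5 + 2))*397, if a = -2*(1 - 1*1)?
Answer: -78209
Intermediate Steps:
u = 28 (u = 7*4 = 28)
a = 0 (a = -2*(1 - 1) = -2*0 = 0)
T(N) = 0 (T(N) = 0*28 = 0)
((-12 - 1*185) + T(2*5 + 2))*397 = ((-12 - 1*185) + 0)*397 = ((-12 - 185) + 0)*397 = (-197 + 0)*397 = -197*397 = -78209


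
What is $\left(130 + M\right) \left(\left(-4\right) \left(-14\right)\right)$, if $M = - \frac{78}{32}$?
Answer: $\frac{14287}{2} \approx 7143.5$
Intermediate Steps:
$M = - \frac{39}{16}$ ($M = \left(-78\right) \frac{1}{32} = - \frac{39}{16} \approx -2.4375$)
$\left(130 + M\right) \left(\left(-4\right) \left(-14\right)\right) = \left(130 - \frac{39}{16}\right) \left(\left(-4\right) \left(-14\right)\right) = \frac{2041}{16} \cdot 56 = \frac{14287}{2}$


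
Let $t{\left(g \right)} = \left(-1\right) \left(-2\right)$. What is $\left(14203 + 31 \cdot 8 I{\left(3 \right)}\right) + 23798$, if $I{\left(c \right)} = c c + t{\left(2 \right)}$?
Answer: $40729$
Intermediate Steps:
$t{\left(g \right)} = 2$
$I{\left(c \right)} = 2 + c^{2}$ ($I{\left(c \right)} = c c + 2 = c^{2} + 2 = 2 + c^{2}$)
$\left(14203 + 31 \cdot 8 I{\left(3 \right)}\right) + 23798 = \left(14203 + 31 \cdot 8 \left(2 + 3^{2}\right)\right) + 23798 = \left(14203 + 248 \left(2 + 9\right)\right) + 23798 = \left(14203 + 248 \cdot 11\right) + 23798 = \left(14203 + 2728\right) + 23798 = 16931 + 23798 = 40729$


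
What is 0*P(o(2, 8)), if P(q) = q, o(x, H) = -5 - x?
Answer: 0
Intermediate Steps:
0*P(o(2, 8)) = 0*(-5 - 1*2) = 0*(-5 - 2) = 0*(-7) = 0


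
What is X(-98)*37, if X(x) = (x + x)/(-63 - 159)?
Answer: 98/3 ≈ 32.667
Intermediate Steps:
X(x) = -x/111 (X(x) = (2*x)/(-222) = (2*x)*(-1/222) = -x/111)
X(-98)*37 = -1/111*(-98)*37 = (98/111)*37 = 98/3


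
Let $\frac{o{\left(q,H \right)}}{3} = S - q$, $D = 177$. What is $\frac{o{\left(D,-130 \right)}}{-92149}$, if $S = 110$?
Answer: $\frac{201}{92149} \approx 0.0021813$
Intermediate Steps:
$o{\left(q,H \right)} = 330 - 3 q$ ($o{\left(q,H \right)} = 3 \left(110 - q\right) = 330 - 3 q$)
$\frac{o{\left(D,-130 \right)}}{-92149} = \frac{330 - 531}{-92149} = \left(330 - 531\right) \left(- \frac{1}{92149}\right) = \left(-201\right) \left(- \frac{1}{92149}\right) = \frac{201}{92149}$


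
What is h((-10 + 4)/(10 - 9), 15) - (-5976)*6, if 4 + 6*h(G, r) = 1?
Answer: 71711/2 ≈ 35856.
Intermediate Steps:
h(G, r) = -½ (h(G, r) = -⅔ + (⅙)*1 = -⅔ + ⅙ = -½)
h((-10 + 4)/(10 - 9), 15) - (-5976)*6 = -½ - (-5976)*6 = -½ - 498*(-72) = -½ + 35856 = 71711/2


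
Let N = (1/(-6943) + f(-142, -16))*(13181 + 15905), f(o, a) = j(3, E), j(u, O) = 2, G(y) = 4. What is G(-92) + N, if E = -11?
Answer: 403886882/6943 ≈ 58172.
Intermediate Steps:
f(o, a) = 2
N = 403859110/6943 (N = (1/(-6943) + 2)*(13181 + 15905) = (-1/6943 + 2)*29086 = (13885/6943)*29086 = 403859110/6943 ≈ 58168.)
G(-92) + N = 4 + 403859110/6943 = 403886882/6943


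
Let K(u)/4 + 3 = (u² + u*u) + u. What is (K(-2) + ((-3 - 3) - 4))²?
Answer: 4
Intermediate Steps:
K(u) = -12 + 4*u + 8*u² (K(u) = -12 + 4*((u² + u*u) + u) = -12 + 4*((u² + u²) + u) = -12 + 4*(2*u² + u) = -12 + 4*(u + 2*u²) = -12 + (4*u + 8*u²) = -12 + 4*u + 8*u²)
(K(-2) + ((-3 - 3) - 4))² = ((-12 + 4*(-2) + 8*(-2)²) + ((-3 - 3) - 4))² = ((-12 - 8 + 8*4) + (-6 - 4))² = ((-12 - 8 + 32) - 10)² = (12 - 10)² = 2² = 4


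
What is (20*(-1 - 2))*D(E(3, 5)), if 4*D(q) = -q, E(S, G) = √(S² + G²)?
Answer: 15*√34 ≈ 87.464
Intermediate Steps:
E(S, G) = √(G² + S²)
D(q) = -q/4 (D(q) = (-q)/4 = -q/4)
(20*(-1 - 2))*D(E(3, 5)) = (20*(-1 - 2))*(-√(5² + 3²)/4) = (20*(-3))*(-√(25 + 9)/4) = -(-15)*√34 = 15*√34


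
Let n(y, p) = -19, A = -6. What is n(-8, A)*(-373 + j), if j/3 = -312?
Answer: 24871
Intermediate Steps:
j = -936 (j = 3*(-312) = -936)
n(-8, A)*(-373 + j) = -19*(-373 - 936) = -19*(-1309) = 24871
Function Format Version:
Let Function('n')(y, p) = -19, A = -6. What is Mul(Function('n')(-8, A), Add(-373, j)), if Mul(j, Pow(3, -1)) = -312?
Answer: 24871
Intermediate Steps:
j = -936 (j = Mul(3, -312) = -936)
Mul(Function('n')(-8, A), Add(-373, j)) = Mul(-19, Add(-373, -936)) = Mul(-19, -1309) = 24871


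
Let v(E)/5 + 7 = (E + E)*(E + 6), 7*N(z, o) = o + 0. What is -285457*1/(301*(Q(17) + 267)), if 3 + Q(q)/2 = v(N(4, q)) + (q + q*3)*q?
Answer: -1998199/6136401 ≈ -0.32563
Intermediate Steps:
N(z, o) = o/7 (N(z, o) = (o + 0)/7 = o/7)
v(E) = -35 + 10*E*(6 + E) (v(E) = -35 + 5*((E + E)*(E + 6)) = -35 + 5*((2*E)*(6 + E)) = -35 + 5*(2*E*(6 + E)) = -35 + 10*E*(6 + E))
Q(q) = -76 + 120*q/7 + 412*q**2/49 (Q(q) = -6 + 2*((-35 + 10*(q/7)**2 + 60*(q/7)) + (q + q*3)*q) = -6 + 2*((-35 + 10*(q**2/49) + 60*q/7) + (q + 3*q)*q) = -6 + 2*((-35 + 10*q**2/49 + 60*q/7) + (4*q)*q) = -6 + 2*((-35 + 10*q**2/49 + 60*q/7) + 4*q**2) = -6 + 2*(-35 + 60*q/7 + 206*q**2/49) = -6 + (-70 + 120*q/7 + 412*q**2/49) = -76 + 120*q/7 + 412*q**2/49)
-285457*1/(301*(Q(17) + 267)) = -285457*1/(301*((-76 + (120/7)*17 + (412/49)*17**2) + 267)) = -285457*1/(301*((-76 + 2040/7 + (412/49)*289) + 267)) = -285457*1/(301*((-76 + 2040/7 + 119068/49) + 267)) = -285457*1/(301*(129624/49 + 267)) = -285457/((142707/49)*301) = -285457/6136401/7 = -285457*7/6136401 = -1998199/6136401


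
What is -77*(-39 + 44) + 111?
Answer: -274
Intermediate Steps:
-77*(-39 + 44) + 111 = -77*5 + 111 = -385 + 111 = -274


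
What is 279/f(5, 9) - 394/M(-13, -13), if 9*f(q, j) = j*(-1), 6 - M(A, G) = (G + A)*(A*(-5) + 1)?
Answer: -240416/861 ≈ -279.23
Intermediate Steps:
M(A, G) = 6 - (1 - 5*A)*(A + G) (M(A, G) = 6 - (G + A)*(A*(-5) + 1) = 6 - (A + G)*(-5*A + 1) = 6 - (A + G)*(1 - 5*A) = 6 - (1 - 5*A)*(A + G))
f(q, j) = -j/9 (f(q, j) = (j*(-1))/9 = (-j)/9 = -j/9)
279/f(5, 9) - 394/M(-13, -13) = 279/((-⅑*9)) - 394/(6 - 1*(-13) - 1*(-13) + 5*(-13)² + 5*(-13)*(-13)) = 279/(-1) - 394/(6 + 13 + 13 + 5*169 + 845) = 279*(-1) - 394/(6 + 13 + 13 + 845 + 845) = -279 - 394/1722 = -279 - 394*1/1722 = -279 - 197/861 = -240416/861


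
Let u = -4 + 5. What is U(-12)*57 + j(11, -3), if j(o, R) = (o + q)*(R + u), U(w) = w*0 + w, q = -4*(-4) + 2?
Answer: -742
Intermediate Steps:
q = 18 (q = 16 + 2 = 18)
U(w) = w (U(w) = 0 + w = w)
u = 1
j(o, R) = (1 + R)*(18 + o) (j(o, R) = (o + 18)*(R + 1) = (18 + o)*(1 + R) = (1 + R)*(18 + o))
U(-12)*57 + j(11, -3) = -12*57 + (18 + 11 + 18*(-3) - 3*11) = -684 + (18 + 11 - 54 - 33) = -684 - 58 = -742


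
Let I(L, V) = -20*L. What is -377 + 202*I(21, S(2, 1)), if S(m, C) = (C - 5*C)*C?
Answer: -85217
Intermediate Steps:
S(m, C) = -4*C² (S(m, C) = (-4*C)*C = -4*C²)
-377 + 202*I(21, S(2, 1)) = -377 + 202*(-20*21) = -377 + 202*(-420) = -377 - 84840 = -85217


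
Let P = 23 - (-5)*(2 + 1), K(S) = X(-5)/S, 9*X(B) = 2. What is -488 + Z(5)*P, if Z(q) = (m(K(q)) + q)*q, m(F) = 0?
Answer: 462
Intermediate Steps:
X(B) = 2/9 (X(B) = (⅑)*2 = 2/9)
K(S) = 2/(9*S)
Z(q) = q² (Z(q) = (0 + q)*q = q*q = q²)
P = 38 (P = 23 - (-5)*3 = 23 - 1*(-15) = 23 + 15 = 38)
-488 + Z(5)*P = -488 + 5²*38 = -488 + 25*38 = -488 + 950 = 462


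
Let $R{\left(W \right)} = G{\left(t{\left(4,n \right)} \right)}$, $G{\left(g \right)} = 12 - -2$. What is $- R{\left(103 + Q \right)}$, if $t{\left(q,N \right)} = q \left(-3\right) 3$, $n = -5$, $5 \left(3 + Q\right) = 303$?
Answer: $-14$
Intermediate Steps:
$Q = \frac{288}{5}$ ($Q = -3 + \frac{1}{5} \cdot 303 = -3 + \frac{303}{5} = \frac{288}{5} \approx 57.6$)
$t{\left(q,N \right)} = - 9 q$ ($t{\left(q,N \right)} = - 3 q 3 = - 9 q$)
$G{\left(g \right)} = 14$ ($G{\left(g \right)} = 12 + 2 = 14$)
$R{\left(W \right)} = 14$
$- R{\left(103 + Q \right)} = \left(-1\right) 14 = -14$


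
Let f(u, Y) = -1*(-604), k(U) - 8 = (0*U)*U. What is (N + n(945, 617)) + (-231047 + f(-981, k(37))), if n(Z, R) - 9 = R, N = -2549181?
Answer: -2778998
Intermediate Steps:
n(Z, R) = 9 + R
k(U) = 8 (k(U) = 8 + (0*U)*U = 8 + 0*U = 8 + 0 = 8)
f(u, Y) = 604
(N + n(945, 617)) + (-231047 + f(-981, k(37))) = (-2549181 + (9 + 617)) + (-231047 + 604) = (-2549181 + 626) - 230443 = -2548555 - 230443 = -2778998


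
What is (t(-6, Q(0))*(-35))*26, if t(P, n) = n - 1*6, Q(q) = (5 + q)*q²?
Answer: 5460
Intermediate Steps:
Q(q) = q²*(5 + q)
t(P, n) = -6 + n (t(P, n) = n - 6 = -6 + n)
(t(-6, Q(0))*(-35))*26 = ((-6 + 0²*(5 + 0))*(-35))*26 = ((-6 + 0*5)*(-35))*26 = ((-6 + 0)*(-35))*26 = -6*(-35)*26 = 210*26 = 5460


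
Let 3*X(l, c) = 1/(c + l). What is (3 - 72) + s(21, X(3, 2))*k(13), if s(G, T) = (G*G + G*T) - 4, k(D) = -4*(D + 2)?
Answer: -26373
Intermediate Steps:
k(D) = -8 - 4*D (k(D) = -4*(2 + D) = -8 - 4*D)
X(l, c) = 1/(3*(c + l))
s(G, T) = -4 + G**2 + G*T (s(G, T) = (G**2 + G*T) - 4 = -4 + G**2 + G*T)
(3 - 72) + s(21, X(3, 2))*k(13) = (3 - 72) + (-4 + 21**2 + 21*(1/(3*(2 + 3))))*(-8 - 4*13) = -69 + (-4 + 441 + 21*((1/3)/5))*(-8 - 52) = -69 + (-4 + 441 + 21*((1/3)*(1/5)))*(-60) = -69 + (-4 + 441 + 21*(1/15))*(-60) = -69 + (-4 + 441 + 7/5)*(-60) = -69 + (2192/5)*(-60) = -69 - 26304 = -26373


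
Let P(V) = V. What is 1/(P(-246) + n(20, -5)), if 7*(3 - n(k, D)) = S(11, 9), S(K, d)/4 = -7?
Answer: -1/239 ≈ -0.0041841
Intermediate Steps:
S(K, d) = -28 (S(K, d) = 4*(-7) = -28)
n(k, D) = 7 (n(k, D) = 3 - ⅐*(-28) = 3 + 4 = 7)
1/(P(-246) + n(20, -5)) = 1/(-246 + 7) = 1/(-239) = -1/239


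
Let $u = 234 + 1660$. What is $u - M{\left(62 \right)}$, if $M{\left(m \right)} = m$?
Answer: $1832$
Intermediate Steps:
$u = 1894$
$u - M{\left(62 \right)} = 1894 - 62 = 1832$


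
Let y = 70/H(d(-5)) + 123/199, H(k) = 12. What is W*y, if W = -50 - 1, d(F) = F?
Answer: -130951/398 ≈ -329.02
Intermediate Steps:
W = -51
y = 7703/1194 (y = 70/12 + 123/199 = 70*(1/12) + 123*(1/199) = 35/6 + 123/199 = 7703/1194 ≈ 6.4514)
W*y = -51*7703/1194 = -130951/398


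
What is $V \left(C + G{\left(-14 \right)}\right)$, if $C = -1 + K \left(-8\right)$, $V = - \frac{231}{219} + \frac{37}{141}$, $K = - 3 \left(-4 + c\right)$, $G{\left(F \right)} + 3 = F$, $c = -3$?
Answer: $\frac{505672}{3431} \approx 147.38$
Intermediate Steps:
$G{\left(F \right)} = -3 + F$
$K = 21$ ($K = - 3 \left(-4 - 3\right) = \left(-3\right) \left(-7\right) = 21$)
$V = - \frac{8156}{10293}$ ($V = \left(-231\right) \frac{1}{219} + 37 \cdot \frac{1}{141} = - \frac{77}{73} + \frac{37}{141} = - \frac{8156}{10293} \approx -0.79238$)
$C = -169$ ($C = -1 + 21 \left(-8\right) = -1 - 168 = -169$)
$V \left(C + G{\left(-14 \right)}\right) = - \frac{8156 \left(-169 - 17\right)}{10293} = \left(- \frac{8156}{10293}\right) \left(-186\right) = \frac{505672}{3431}$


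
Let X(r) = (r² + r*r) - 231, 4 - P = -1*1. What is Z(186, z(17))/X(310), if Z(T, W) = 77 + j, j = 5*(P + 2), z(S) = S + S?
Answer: 112/191969 ≈ 0.00058343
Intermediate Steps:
z(S) = 2*S
P = 5 (P = 4 - (-1) = 4 - 1*(-1) = 4 + 1 = 5)
j = 35 (j = 5*(5 + 2) = 5*7 = 35)
X(r) = -231 + 2*r² (X(r) = (r² + r²) - 231 = 2*r² - 231 = -231 + 2*r²)
Z(T, W) = 112 (Z(T, W) = 77 + 35 = 112)
Z(186, z(17))/X(310) = 112/(-231 + 2*310²) = 112/(-231 + 2*96100) = 112/(-231 + 192200) = 112/191969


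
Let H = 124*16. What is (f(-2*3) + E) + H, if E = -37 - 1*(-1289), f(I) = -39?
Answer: 3197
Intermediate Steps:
E = 1252 (E = -37 + 1289 = 1252)
H = 1984
(f(-2*3) + E) + H = (-39 + 1252) + 1984 = 1213 + 1984 = 3197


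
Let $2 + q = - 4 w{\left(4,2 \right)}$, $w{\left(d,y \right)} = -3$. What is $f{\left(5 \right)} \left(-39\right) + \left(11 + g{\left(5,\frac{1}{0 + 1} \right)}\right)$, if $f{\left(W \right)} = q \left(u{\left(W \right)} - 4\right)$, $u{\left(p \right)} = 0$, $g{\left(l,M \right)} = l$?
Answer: $1576$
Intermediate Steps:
$q = 10$ ($q = -2 - -12 = -2 + 12 = 10$)
$f{\left(W \right)} = -40$ ($f{\left(W \right)} = 10 \left(0 - 4\right) = 10 \left(-4\right) = -40$)
$f{\left(5 \right)} \left(-39\right) + \left(11 + g{\left(5,\frac{1}{0 + 1} \right)}\right) = \left(-40\right) \left(-39\right) + \left(11 + 5\right) = 1560 + 16 = 1576$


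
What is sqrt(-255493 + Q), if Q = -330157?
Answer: 5*I*sqrt(23426) ≈ 765.28*I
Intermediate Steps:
sqrt(-255493 + Q) = sqrt(-255493 - 330157) = sqrt(-585650) = 5*I*sqrt(23426)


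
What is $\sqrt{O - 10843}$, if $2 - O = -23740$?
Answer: $\sqrt{12899} \approx 113.57$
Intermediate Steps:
$O = 23742$ ($O = 2 - -23740 = 2 + 23740 = 23742$)
$\sqrt{O - 10843} = \sqrt{23742 - 10843} = \sqrt{12899}$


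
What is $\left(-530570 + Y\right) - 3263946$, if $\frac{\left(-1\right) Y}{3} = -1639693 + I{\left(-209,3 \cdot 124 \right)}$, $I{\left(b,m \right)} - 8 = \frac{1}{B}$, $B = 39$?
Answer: $\frac{14619006}{13} \approx 1.1245 \cdot 10^{6}$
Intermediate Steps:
$I{\left(b,m \right)} = \frac{313}{39}$ ($I{\left(b,m \right)} = 8 + \frac{1}{39} = \frac{313}{39}$)
$Y = \frac{63947714}{13}$ ($Y = - 3 \left(-1639693 + \frac{313}{39}\right) = \left(-3\right) \left(- \frac{63947714}{39}\right) = \frac{63947714}{13} \approx 4.9191 \cdot 10^{6}$)
$\left(-530570 + Y\right) - 3263946 = \left(-530570 + \frac{63947714}{13}\right) - 3263946 = \frac{57050304}{13} - 3263946 = \frac{14619006}{13}$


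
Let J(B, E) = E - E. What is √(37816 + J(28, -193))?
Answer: 2*√9454 ≈ 194.46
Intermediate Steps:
J(B, E) = 0
√(37816 + J(28, -193)) = √(37816 + 0) = √37816 = 2*√9454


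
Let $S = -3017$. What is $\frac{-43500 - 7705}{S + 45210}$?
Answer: $- \frac{51205}{42193} \approx -1.2136$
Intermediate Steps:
$\frac{-43500 - 7705}{S + 45210} = \frac{-43500 - 7705}{-3017 + 45210} = - \frac{51205}{42193}$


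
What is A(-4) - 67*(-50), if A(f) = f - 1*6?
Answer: 3340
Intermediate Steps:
A(f) = -6 + f (A(f) = f - 6 = -6 + f)
A(-4) - 67*(-50) = (-6 - 4) - 67*(-50) = -10 + 3350 = 3340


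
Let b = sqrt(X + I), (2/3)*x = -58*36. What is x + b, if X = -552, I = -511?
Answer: -3132 + I*sqrt(1063) ≈ -3132.0 + 32.604*I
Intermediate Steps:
x = -3132 (x = 3*(-58*36)/2 = (3/2)*(-2088) = -3132)
b = I*sqrt(1063) (b = sqrt(-552 - 511) = sqrt(-1063) = I*sqrt(1063) ≈ 32.604*I)
x + b = -3132 + I*sqrt(1063)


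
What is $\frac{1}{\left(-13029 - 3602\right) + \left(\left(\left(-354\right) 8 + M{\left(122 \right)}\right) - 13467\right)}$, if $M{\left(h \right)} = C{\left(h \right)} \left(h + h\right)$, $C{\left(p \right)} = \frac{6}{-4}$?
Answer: $- \frac{1}{33296} \approx -3.0034 \cdot 10^{-5}$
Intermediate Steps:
$C{\left(p \right)} = - \frac{3}{2}$ ($C{\left(p \right)} = 6 \left(- \frac{1}{4}\right) = - \frac{3}{2}$)
$M{\left(h \right)} = - 3 h$ ($M{\left(h \right)} = - \frac{3 \left(h + h\right)}{2} = - \frac{3 \cdot 2 h}{2} = - 3 h$)
$\frac{1}{\left(-13029 - 3602\right) + \left(\left(\left(-354\right) 8 + M{\left(122 \right)}\right) - 13467\right)} = \frac{1}{\left(-13029 - 3602\right) - 16665} = \frac{1}{-16631 - 16665} = \frac{1}{-33296} = - \frac{1}{33296}$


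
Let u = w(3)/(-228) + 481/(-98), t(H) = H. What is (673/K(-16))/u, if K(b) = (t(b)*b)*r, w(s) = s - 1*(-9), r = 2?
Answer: -626563/2364672 ≈ -0.26497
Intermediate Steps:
w(s) = 9 + s (w(s) = s + 9 = 9 + s)
K(b) = 2*b² (K(b) = (b*b)*2 = b²*2 = 2*b²)
u = -9237/1862 (u = (9 + 3)/(-228) + 481/(-98) = 12*(-1/228) + 481*(-1/98) = -1/19 - 481/98 = -9237/1862 ≈ -4.9608)
(673/K(-16))/u = (673/((2*(-16)²)))/(-9237/1862) = (673/((2*256)))*(-1862/9237) = (673/512)*(-1862/9237) = -626563/2364672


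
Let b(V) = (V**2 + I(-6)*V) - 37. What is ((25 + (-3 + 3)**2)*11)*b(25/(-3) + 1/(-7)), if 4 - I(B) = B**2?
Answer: 37120325/441 ≈ 84173.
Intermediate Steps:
I(B) = 4 - B**2
b(V) = -37 + V**2 - 32*V (b(V) = (V**2 + (4 - 1*(-6)**2)*V) - 37 = (V**2 + (4 - 1*36)*V) - 37 = (V**2 + (4 - 36)*V) - 37 = (V**2 - 32*V) - 37 = -37 + V**2 - 32*V)
((25 + (-3 + 3)**2)*11)*b(25/(-3) + 1/(-7)) = ((25 + (-3 + 3)**2)*11)*(-37 + (25/(-3) + 1/(-7))**2 - 32*(25/(-3) + 1/(-7))) = ((25 + 0**2)*11)*(-37 + (25*(-1/3) + 1*(-1/7))**2 - 32*(25*(-1/3) + 1*(-1/7))) = ((25 + 0)*11)*(-37 + (-25/3 - 1/7)**2 - 32*(-25/3 - 1/7)) = (25*11)*(-37 + (-178/21)**2 - 32*(-178/21)) = 275*(-37 + 31684/441 + 5696/21) = 275*(134983/441) = 37120325/441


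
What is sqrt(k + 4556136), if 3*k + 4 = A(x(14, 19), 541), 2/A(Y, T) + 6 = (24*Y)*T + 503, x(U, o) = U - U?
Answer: sqrt(1125406268210)/497 ≈ 2134.5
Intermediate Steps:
x(U, o) = 0
A(Y, T) = 2/(497 + 24*T*Y) (A(Y, T) = 2/(-6 + ((24*Y)*T + 503)) = 2/(-6 + (24*T*Y + 503)) = 2/(-6 + (503 + 24*T*Y)) = 2/(497 + 24*T*Y))
k = -662/497 (k = -4/3 + (2/(497 + 24*541*0))/3 = -4/3 + (2/(497 + 0))/3 = -4/3 + (2/497)/3 = -4/3 + (2*(1/497))/3 = -4/3 + (1/3)*(2/497) = -4/3 + 2/1491 = -662/497 ≈ -1.3320)
sqrt(k + 4556136) = sqrt(-662/497 + 4556136) = sqrt(2264398930/497) = sqrt(1125406268210)/497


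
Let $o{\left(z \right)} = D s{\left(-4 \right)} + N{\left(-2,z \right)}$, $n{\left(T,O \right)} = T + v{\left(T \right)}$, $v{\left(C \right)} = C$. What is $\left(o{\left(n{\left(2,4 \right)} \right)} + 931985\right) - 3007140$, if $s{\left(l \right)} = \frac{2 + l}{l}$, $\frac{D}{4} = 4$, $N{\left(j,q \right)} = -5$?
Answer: $-2075152$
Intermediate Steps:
$n{\left(T,O \right)} = 2 T$ ($n{\left(T,O \right)} = T + T = 2 T$)
$D = 16$ ($D = 4 \cdot 4 = 16$)
$s{\left(l \right)} = \frac{2 + l}{l}$
$o{\left(z \right)} = 3$ ($o{\left(z \right)} = 16 \frac{2 - 4}{-4} - 5 = 16 \left(\left(- \frac{1}{4}\right) \left(-2\right)\right) - 5 = 16 \cdot \frac{1}{2} - 5 = 8 - 5 = 3$)
$\left(o{\left(n{\left(2,4 \right)} \right)} + 931985\right) - 3007140 = \left(3 + 931985\right) - 3007140 = 931988 - 3007140 = -2075152$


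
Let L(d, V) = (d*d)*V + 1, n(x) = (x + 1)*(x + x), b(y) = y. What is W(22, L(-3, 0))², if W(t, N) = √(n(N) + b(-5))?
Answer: -1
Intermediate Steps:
n(x) = 2*x*(1 + x) (n(x) = (1 + x)*(2*x) = 2*x*(1 + x))
L(d, V) = 1 + V*d² (L(d, V) = d²*V + 1 = V*d² + 1 = 1 + V*d²)
W(t, N) = √(-5 + 2*N*(1 + N)) (W(t, N) = √(2*N*(1 + N) - 5) = √(-5 + 2*N*(1 + N)))
W(22, L(-3, 0))² = (√(-5 + 2*(1 + 0*(-3)²)*(1 + (1 + 0*(-3)²))))² = (√(-5 + 2*(1 + 0*9)*(1 + (1 + 0*9))))² = (√(-5 + 2*(1 + 0)*(1 + (1 + 0))))² = (√(-5 + 2*1*(1 + 1)))² = (√(-5 + 2*1*2))² = (√(-5 + 4))² = (√(-1))² = I² = -1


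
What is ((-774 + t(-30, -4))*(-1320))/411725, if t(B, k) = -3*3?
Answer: 206712/82345 ≈ 2.5103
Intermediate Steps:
t(B, k) = -9
((-774 + t(-30, -4))*(-1320))/411725 = ((-774 - 9)*(-1320))/411725 = -783*(-1320)*(1/411725) = 1033560*(1/411725) = 206712/82345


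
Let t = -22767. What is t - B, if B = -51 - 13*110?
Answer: -21286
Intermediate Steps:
B = -1481 (B = -51 - 1430 = -1481)
t - B = -22767 - 1*(-1481) = -22767 + 1481 = -21286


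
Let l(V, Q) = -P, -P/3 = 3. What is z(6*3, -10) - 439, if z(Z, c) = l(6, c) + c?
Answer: -440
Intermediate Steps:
P = -9 (P = -3*3 = -9)
l(V, Q) = 9 (l(V, Q) = -1*(-9) = 9)
z(Z, c) = 9 + c
z(6*3, -10) - 439 = (9 - 10) - 439 = -1 - 439 = -440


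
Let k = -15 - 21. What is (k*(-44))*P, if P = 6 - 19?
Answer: -20592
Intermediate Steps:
P = -13
k = -36
(k*(-44))*P = -36*(-44)*(-13) = 1584*(-13) = -20592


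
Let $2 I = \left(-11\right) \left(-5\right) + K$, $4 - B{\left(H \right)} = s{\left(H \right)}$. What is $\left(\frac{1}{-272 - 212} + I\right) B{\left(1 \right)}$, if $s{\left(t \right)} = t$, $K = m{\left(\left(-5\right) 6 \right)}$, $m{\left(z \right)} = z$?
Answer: $\frac{18147}{484} \approx 37.494$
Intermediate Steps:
$K = -30$ ($K = \left(-5\right) 6 = -30$)
$B{\left(H \right)} = 4 - H$
$I = \frac{25}{2}$ ($I = \frac{\left(-11\right) \left(-5\right) - 30}{2} = \frac{55 - 30}{2} = \frac{1}{2} \cdot 25 = \frac{25}{2} \approx 12.5$)
$\left(\frac{1}{-272 - 212} + I\right) B{\left(1 \right)} = \left(\frac{1}{-272 - 212} + \frac{25}{2}\right) \left(4 - 1\right) = \left(\frac{1}{-484} + \frac{25}{2}\right) \left(4 - 1\right) = \left(- \frac{1}{484} + \frac{25}{2}\right) 3 = \frac{6049}{484} \cdot 3 = \frac{18147}{484}$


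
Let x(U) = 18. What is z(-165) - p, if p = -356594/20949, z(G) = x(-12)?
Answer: 733676/20949 ≈ 35.022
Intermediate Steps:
z(G) = 18
p = -356594/20949 (p = -356594*1/20949 = -356594/20949 ≈ -17.022)
z(-165) - p = 18 - 1*(-356594/20949) = 18 + 356594/20949 = 733676/20949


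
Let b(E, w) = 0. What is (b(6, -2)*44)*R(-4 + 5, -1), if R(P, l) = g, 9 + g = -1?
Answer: 0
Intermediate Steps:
g = -10 (g = -9 - 1 = -10)
R(P, l) = -10
(b(6, -2)*44)*R(-4 + 5, -1) = (0*44)*(-10) = 0*(-10) = 0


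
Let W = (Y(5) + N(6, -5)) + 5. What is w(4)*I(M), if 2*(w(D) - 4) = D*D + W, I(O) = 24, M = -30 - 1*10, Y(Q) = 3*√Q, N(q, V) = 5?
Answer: 408 + 36*√5 ≈ 488.50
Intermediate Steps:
M = -40 (M = -30 - 10 = -40)
W = 10 + 3*√5 (W = (3*√5 + 5) + 5 = (5 + 3*√5) + 5 = 10 + 3*√5 ≈ 16.708)
w(D) = 9 + D²/2 + 3*√5/2 (w(D) = 4 + (D*D + (10 + 3*√5))/2 = 4 + (D² + (10 + 3*√5))/2 = 4 + (10 + D² + 3*√5)/2 = 4 + (5 + D²/2 + 3*√5/2) = 9 + D²/2 + 3*√5/2)
w(4)*I(M) = (9 + (½)*4² + 3*√5/2)*24 = (9 + (½)*16 + 3*√5/2)*24 = (9 + 8 + 3*√5/2)*24 = (17 + 3*√5/2)*24 = 408 + 36*√5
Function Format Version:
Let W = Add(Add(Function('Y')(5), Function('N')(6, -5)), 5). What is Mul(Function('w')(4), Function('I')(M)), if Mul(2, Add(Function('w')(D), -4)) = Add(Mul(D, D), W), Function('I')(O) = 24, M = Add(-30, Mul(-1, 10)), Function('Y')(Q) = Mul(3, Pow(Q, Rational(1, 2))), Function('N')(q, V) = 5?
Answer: Add(408, Mul(36, Pow(5, Rational(1, 2)))) ≈ 488.50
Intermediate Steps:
M = -40 (M = Add(-30, -10) = -40)
W = Add(10, Mul(3, Pow(5, Rational(1, 2)))) (W = Add(Add(Mul(3, Pow(5, Rational(1, 2))), 5), 5) = Add(Add(5, Mul(3, Pow(5, Rational(1, 2)))), 5) = Add(10, Mul(3, Pow(5, Rational(1, 2)))) ≈ 16.708)
Function('w')(D) = Add(9, Mul(Rational(1, 2), Pow(D, 2)), Mul(Rational(3, 2), Pow(5, Rational(1, 2)))) (Function('w')(D) = Add(4, Mul(Rational(1, 2), Add(Mul(D, D), Add(10, Mul(3, Pow(5, Rational(1, 2))))))) = Add(4, Mul(Rational(1, 2), Add(Pow(D, 2), Add(10, Mul(3, Pow(5, Rational(1, 2))))))) = Add(4, Mul(Rational(1, 2), Add(10, Pow(D, 2), Mul(3, Pow(5, Rational(1, 2)))))) = Add(4, Add(5, Mul(Rational(1, 2), Pow(D, 2)), Mul(Rational(3, 2), Pow(5, Rational(1, 2))))) = Add(9, Mul(Rational(1, 2), Pow(D, 2)), Mul(Rational(3, 2), Pow(5, Rational(1, 2)))))
Mul(Function('w')(4), Function('I')(M)) = Mul(Add(9, Mul(Rational(1, 2), Pow(4, 2)), Mul(Rational(3, 2), Pow(5, Rational(1, 2)))), 24) = Mul(Add(9, Mul(Rational(1, 2), 16), Mul(Rational(3, 2), Pow(5, Rational(1, 2)))), 24) = Mul(Add(9, 8, Mul(Rational(3, 2), Pow(5, Rational(1, 2)))), 24) = Mul(Add(17, Mul(Rational(3, 2), Pow(5, Rational(1, 2)))), 24) = Add(408, Mul(36, Pow(5, Rational(1, 2))))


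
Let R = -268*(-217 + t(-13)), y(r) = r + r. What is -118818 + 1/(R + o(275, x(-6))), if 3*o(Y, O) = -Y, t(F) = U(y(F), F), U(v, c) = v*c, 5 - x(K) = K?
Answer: -11591765265/97559 ≈ -1.1882e+5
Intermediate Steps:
y(r) = 2*r
x(K) = 5 - K
U(v, c) = c*v
t(F) = 2*F**2 (t(F) = F*(2*F) = 2*F**2)
o(Y, O) = -Y/3 (o(Y, O) = (-Y)/3 = -Y/3)
R = -32428 (R = -268*(-217 + 2*(-13)**2) = -268*(-217 + 2*169) = -268*(-217 + 338) = -268*121 = -32428)
-118818 + 1/(R + o(275, x(-6))) = -118818 + 1/(-32428 - 1/3*275) = -118818 + 1/(-32428 - 275/3) = -118818 + 1/(-97559/3) = -118818 - 3/97559 = -11591765265/97559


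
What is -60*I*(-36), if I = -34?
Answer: -73440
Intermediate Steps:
-60*I*(-36) = -60*(-34)*(-36) = 2040*(-36) = -73440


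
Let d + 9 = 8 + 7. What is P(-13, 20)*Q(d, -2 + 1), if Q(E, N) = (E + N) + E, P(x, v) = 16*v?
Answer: 3520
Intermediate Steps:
d = 6 (d = -9 + (8 + 7) = -9 + 15 = 6)
Q(E, N) = N + 2*E
P(-13, 20)*Q(d, -2 + 1) = (16*20)*((-2 + 1) + 2*6) = 320*(-1 + 12) = 320*11 = 3520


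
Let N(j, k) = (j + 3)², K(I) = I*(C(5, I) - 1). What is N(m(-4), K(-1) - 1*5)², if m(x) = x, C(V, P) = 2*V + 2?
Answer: 1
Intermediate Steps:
C(V, P) = 2 + 2*V
K(I) = 11*I (K(I) = I*((2 + 2*5) - 1) = I*((2 + 10) - 1) = I*(12 - 1) = I*11 = 11*I)
N(j, k) = (3 + j)²
N(m(-4), K(-1) - 1*5)² = ((3 - 4)²)² = ((-1)²)² = 1² = 1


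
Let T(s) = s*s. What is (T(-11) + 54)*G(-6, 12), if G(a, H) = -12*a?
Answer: 12600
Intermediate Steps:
T(s) = s²
(T(-11) + 54)*G(-6, 12) = ((-11)² + 54)*(-12*(-6)) = (121 + 54)*72 = 175*72 = 12600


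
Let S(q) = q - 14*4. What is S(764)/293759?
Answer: 708/293759 ≈ 0.0024101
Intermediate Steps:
S(q) = -56 + q (S(q) = q - 56 = -56 + q)
S(764)/293759 = (-56 + 764)/293759 = 708*(1/293759) = 708/293759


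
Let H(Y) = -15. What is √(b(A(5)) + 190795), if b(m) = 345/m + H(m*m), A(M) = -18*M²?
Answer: √171701310/30 ≈ 436.78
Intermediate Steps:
b(m) = -15 + 345/m (b(m) = 345/m - 15 = -15 + 345/m)
√(b(A(5)) + 190795) = √((-15 + 345/((-18*5²))) + 190795) = √((-15 + 345/((-18*25))) + 190795) = √((-15 + 345/(-450)) + 190795) = √((-15 + 345*(-1/450)) + 190795) = √((-15 - 23/30) + 190795) = √(-473/30 + 190795) = √(5723377/30) = √171701310/30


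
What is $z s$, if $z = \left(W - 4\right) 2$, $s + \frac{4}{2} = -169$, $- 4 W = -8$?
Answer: $684$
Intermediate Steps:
$W = 2$ ($W = \left(- \frac{1}{4}\right) \left(-8\right) = 2$)
$s = -171$ ($s = -2 - 169 = -171$)
$z = -4$ ($z = \left(2 - 4\right) 2 = \left(-2\right) 2 = -4$)
$z s = \left(-4\right) \left(-171\right) = 684$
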